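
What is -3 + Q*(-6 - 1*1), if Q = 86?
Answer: -605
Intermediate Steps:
-3 + Q*(-6 - 1*1) = -3 + 86*(-6 - 1*1) = -3 + 86*(-6 - 1) = -3 + 86*(-7) = -3 - 602 = -605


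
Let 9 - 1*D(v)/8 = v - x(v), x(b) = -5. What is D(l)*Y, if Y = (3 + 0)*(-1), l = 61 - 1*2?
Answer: 1320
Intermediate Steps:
l = 59 (l = 61 - 2 = 59)
Y = -3 (Y = 3*(-1) = -3)
D(v) = 32 - 8*v (D(v) = 72 - 8*(v - 1*(-5)) = 72 - 8*(v + 5) = 72 - 8*(5 + v) = 72 + (-40 - 8*v) = 32 - 8*v)
D(l)*Y = (32 - 8*59)*(-3) = (32 - 472)*(-3) = -440*(-3) = 1320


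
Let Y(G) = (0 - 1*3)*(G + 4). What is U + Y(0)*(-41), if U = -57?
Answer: 435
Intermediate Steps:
Y(G) = -12 - 3*G (Y(G) = (0 - 3)*(4 + G) = -3*(4 + G) = -12 - 3*G)
U + Y(0)*(-41) = -57 + (-12 - 3*0)*(-41) = -57 + (-12 + 0)*(-41) = -57 - 12*(-41) = -57 + 492 = 435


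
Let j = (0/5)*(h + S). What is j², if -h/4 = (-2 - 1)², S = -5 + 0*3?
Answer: 0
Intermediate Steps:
S = -5 (S = -5 + 0 = -5)
h = -36 (h = -4*(-2 - 1)² = -4*(-3)² = -4*9 = -36)
j = 0 (j = (0/5)*(-36 - 5) = (0*(⅕))*(-41) = 0*(-41) = 0)
j² = 0² = 0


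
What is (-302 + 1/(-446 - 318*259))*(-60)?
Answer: 896378295/49469 ≈ 18120.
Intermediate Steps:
(-302 + 1/(-446 - 318*259))*(-60) = (-302 + (1/259)/(-764))*(-60) = (-302 - 1/764*1/259)*(-60) = (-302 - 1/197876)*(-60) = -59758553/197876*(-60) = 896378295/49469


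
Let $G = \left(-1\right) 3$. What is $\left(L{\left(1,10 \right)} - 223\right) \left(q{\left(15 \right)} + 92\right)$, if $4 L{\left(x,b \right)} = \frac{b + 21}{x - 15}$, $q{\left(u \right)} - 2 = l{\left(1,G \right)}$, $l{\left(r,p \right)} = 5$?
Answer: $- \frac{1239381}{56} \approx -22132.0$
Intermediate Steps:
$G = -3$
$q{\left(u \right)} = 7$ ($q{\left(u \right)} = 2 + 5 = 7$)
$L{\left(x,b \right)} = \frac{21 + b}{4 \left(-15 + x\right)}$ ($L{\left(x,b \right)} = \frac{\left(b + 21\right) \frac{1}{x - 15}}{4} = \frac{\left(21 + b\right) \frac{1}{-15 + x}}{4} = \frac{\frac{1}{-15 + x} \left(21 + b\right)}{4} = \frac{21 + b}{4 \left(-15 + x\right)}$)
$\left(L{\left(1,10 \right)} - 223\right) \left(q{\left(15 \right)} + 92\right) = \left(\frac{21 + 10}{4 \left(-15 + 1\right)} - 223\right) \left(7 + 92\right) = \left(\frac{1}{4} \frac{1}{-14} \cdot 31 - 223\right) 99 = \left(\frac{1}{4} \left(- \frac{1}{14}\right) 31 - 223\right) 99 = \left(- \frac{31}{56} - 223\right) 99 = \left(- \frac{12519}{56}\right) 99 = - \frac{1239381}{56}$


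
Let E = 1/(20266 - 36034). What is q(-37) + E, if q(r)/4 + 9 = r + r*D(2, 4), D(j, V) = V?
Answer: -12235969/15768 ≈ -776.00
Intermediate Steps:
q(r) = -36 + 20*r (q(r) = -36 + 4*(r + r*4) = -36 + 4*(r + 4*r) = -36 + 4*(5*r) = -36 + 20*r)
E = -1/15768 (E = 1/(-15768) = -1/15768 ≈ -6.3420e-5)
q(-37) + E = (-36 + 20*(-37)) - 1/15768 = (-36 - 740) - 1/15768 = -776 - 1/15768 = -12235969/15768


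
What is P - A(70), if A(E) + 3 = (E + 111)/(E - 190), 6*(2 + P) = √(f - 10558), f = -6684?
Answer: 301/120 + I*√17242/6 ≈ 2.5083 + 21.885*I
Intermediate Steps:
P = -2 + I*√17242/6 (P = -2 + √(-6684 - 10558)/6 = -2 + √(-17242)/6 = -2 + (I*√17242)/6 = -2 + I*√17242/6 ≈ -2.0 + 21.885*I)
A(E) = -3 + (111 + E)/(-190 + E) (A(E) = -3 + (E + 111)/(E - 190) = -3 + (111 + E)/(-190 + E))
P - A(70) = (-2 + I*√17242/6) - (681 - 2*70)/(-190 + 70) = (-2 + I*√17242/6) - (681 - 140)/(-120) = (-2 + I*√17242/6) - (-1)*541/120 = (-2 + I*√17242/6) - 1*(-541/120) = (-2 + I*√17242/6) + 541/120 = 301/120 + I*√17242/6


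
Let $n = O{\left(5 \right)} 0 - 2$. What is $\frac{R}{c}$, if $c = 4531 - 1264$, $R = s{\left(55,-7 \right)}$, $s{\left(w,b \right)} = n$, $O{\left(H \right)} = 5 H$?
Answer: $- \frac{2}{3267} \approx -0.00061218$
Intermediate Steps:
$n = -2$ ($n = 5 \cdot 5 \cdot 0 - 2 = 25 \cdot 0 - 2 = 0 - 2 = -2$)
$s{\left(w,b \right)} = -2$
$R = -2$
$c = 3267$
$\frac{R}{c} = - \frac{2}{3267}$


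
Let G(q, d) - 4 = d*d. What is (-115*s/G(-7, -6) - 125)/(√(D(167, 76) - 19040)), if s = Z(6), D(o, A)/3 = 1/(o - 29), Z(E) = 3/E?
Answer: 2023*I*√40288594/14013424 ≈ 0.91631*I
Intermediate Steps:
D(o, A) = 3/(-29 + o) (D(o, A) = 3/(o - 29) = 3/(-29 + o))
s = ½ (s = 3/6 = 3*(⅙) = ½ ≈ 0.50000)
G(q, d) = 4 + d² (G(q, d) = 4 + d*d = 4 + d²)
(-115*s/G(-7, -6) - 125)/(√(D(167, 76) - 19040)) = (-115/(2*(4 + (-6)²)) - 125)/(√(3/(-29 + 167) - 19040)) = (-115/(2*(4 + 36)) - 125)/(√(3/138 - 19040)) = (-115/(2*40) - 125)/(√(3*(1/138) - 19040)) = (-115/(2*40) - 125)/(√(1/46 - 19040)) = (-115*1/80 - 125)/(√(-875839/46)) = (-23/16 - 125)/((I*√40288594/46)) = -(-2023)*I*√40288594/14013424 = 2023*I*√40288594/14013424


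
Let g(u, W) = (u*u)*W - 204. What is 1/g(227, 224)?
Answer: 1/11542292 ≈ 8.6638e-8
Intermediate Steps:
g(u, W) = -204 + W*u**2 (g(u, W) = u**2*W - 204 = W*u**2 - 204 = -204 + W*u**2)
1/g(227, 224) = 1/(-204 + 224*227**2) = 1/(-204 + 224*51529) = 1/(-204 + 11542496) = 1/11542292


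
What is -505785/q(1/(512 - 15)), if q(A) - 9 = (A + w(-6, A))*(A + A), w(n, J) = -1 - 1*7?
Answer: -41644482355/738377 ≈ -56400.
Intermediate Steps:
w(n, J) = -8 (w(n, J) = -1 - 7 = -8)
q(A) = 9 + 2*A*(-8 + A) (q(A) = 9 + (A - 8)*(A + A) = 9 + (-8 + A)*(2*A) = 9 + 2*A*(-8 + A))
-505785/q(1/(512 - 15)) = -505785/(9 - 16/(512 - 15) + 2*(1/(512 - 15))**2) = -505785/(9 - 16/497 + 2*(1/497)**2) = -505785/(9 - 16*1/497 + 2*(1/497)**2) = -505785/(9 - 16/497 + 2*(1/247009)) = -505785/(9 - 16/497 + 2/247009) = -505785/2215131/247009 = -505785*247009/2215131 = -41644482355/738377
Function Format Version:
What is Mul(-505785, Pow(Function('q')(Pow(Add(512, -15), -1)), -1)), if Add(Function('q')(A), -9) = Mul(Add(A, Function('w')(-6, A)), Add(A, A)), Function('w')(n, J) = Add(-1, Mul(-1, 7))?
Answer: Rational(-41644482355, 738377) ≈ -56400.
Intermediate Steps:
Function('w')(n, J) = -8 (Function('w')(n, J) = Add(-1, -7) = -8)
Function('q')(A) = Add(9, Mul(2, A, Add(-8, A))) (Function('q')(A) = Add(9, Mul(Add(A, -8), Add(A, A))) = Add(9, Mul(Add(-8, A), Mul(2, A))) = Add(9, Mul(2, A, Add(-8, A))))
Mul(-505785, Pow(Function('q')(Pow(Add(512, -15), -1)), -1)) = Mul(-505785, Pow(Add(9, Mul(-16, Pow(Add(512, -15), -1)), Mul(2, Pow(Pow(Add(512, -15), -1), 2))), -1)) = Mul(-505785, Pow(Add(9, Mul(-16, Pow(497, -1)), Mul(2, Pow(Pow(497, -1), 2))), -1)) = Mul(-505785, Pow(Add(9, Mul(-16, Rational(1, 497)), Mul(2, Pow(Rational(1, 497), 2))), -1)) = Mul(-505785, Pow(Add(9, Rational(-16, 497), Mul(2, Rational(1, 247009))), -1)) = Mul(-505785, Pow(Add(9, Rational(-16, 497), Rational(2, 247009)), -1)) = Mul(-505785, Pow(Rational(2215131, 247009), -1)) = Mul(-505785, Rational(247009, 2215131)) = Rational(-41644482355, 738377)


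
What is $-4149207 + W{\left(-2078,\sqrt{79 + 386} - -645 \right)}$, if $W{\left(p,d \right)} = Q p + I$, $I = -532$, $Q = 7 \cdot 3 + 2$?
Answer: $-4197533$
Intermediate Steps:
$Q = 23$ ($Q = 21 + 2 = 23$)
$W{\left(p,d \right)} = -532 + 23 p$ ($W{\left(p,d \right)} = 23 p - 532 = -532 + 23 p$)
$-4149207 + W{\left(-2078,\sqrt{79 + 386} - -645 \right)} = -4149207 + \left(-532 + 23 \left(-2078\right)\right) = -4149207 - 48326 = -4197533$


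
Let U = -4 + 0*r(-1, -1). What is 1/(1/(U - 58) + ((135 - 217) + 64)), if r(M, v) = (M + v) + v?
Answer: -62/1117 ≈ -0.055506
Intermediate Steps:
r(M, v) = M + 2*v
U = -4 (U = -4 + 0*(-1 + 2*(-1)) = -4 + 0*(-1 - 2) = -4 + 0*(-3) = -4 + 0 = -4)
1/(1/(U - 58) + ((135 - 217) + 64)) = 1/(1/(-4 - 58) + ((135 - 217) + 64)) = 1/(1/(-62) + (-82 + 64)) = 1/(-1/62 - 18) = 1/(-1117/62) = -62/1117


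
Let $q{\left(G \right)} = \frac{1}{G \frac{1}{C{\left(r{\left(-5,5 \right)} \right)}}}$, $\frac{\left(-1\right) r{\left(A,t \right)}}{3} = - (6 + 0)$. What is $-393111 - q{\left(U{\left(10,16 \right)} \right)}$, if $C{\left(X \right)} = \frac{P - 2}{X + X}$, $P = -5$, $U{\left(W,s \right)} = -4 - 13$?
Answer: $- \frac{240583939}{612} \approx -3.9311 \cdot 10^{5}$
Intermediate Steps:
$U{\left(W,s \right)} = -17$
$r{\left(A,t \right)} = 18$ ($r{\left(A,t \right)} = - 3 \left(- (6 + 0)\right) = - 3 \left(\left(-1\right) 6\right) = \left(-3\right) \left(-6\right) = 18$)
$C{\left(X \right)} = - \frac{7}{2 X}$ ($C{\left(X \right)} = \frac{-5 - 2}{X + X} = - \frac{7}{2 X}$)
$q{\left(G \right)} = - \frac{7}{36 G}$ ($q{\left(G \right)} = \frac{1}{G \frac{1}{\left(- \frac{7}{2}\right) \frac{1}{18}}} = \frac{1}{G \frac{1}{- \frac{7}{36}}} = \frac{1}{G \left(- \frac{36}{7}\right)} = \frac{1}{\left(- \frac{36}{7}\right) G} = - \frac{7}{36 G}$)
$-393111 - q{\left(U{\left(10,16 \right)} \right)} = -393111 - - \frac{7}{36 \left(-17\right)} = -393111 - \left(- \frac{7}{36}\right) \left(- \frac{1}{17}\right) = -393111 - \frac{7}{612} = - \frac{240583939}{612}$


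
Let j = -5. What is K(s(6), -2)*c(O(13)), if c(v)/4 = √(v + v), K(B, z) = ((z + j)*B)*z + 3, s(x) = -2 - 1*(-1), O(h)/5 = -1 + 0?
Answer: -44*I*√10 ≈ -139.14*I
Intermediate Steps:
O(h) = -5 (O(h) = 5*(-1 + 0) = 5*(-1) = -5)
s(x) = -1 (s(x) = -2 + 1 = -1)
K(B, z) = 3 + B*z*(-5 + z) (K(B, z) = ((z - 5)*B)*z + 3 = ((-5 + z)*B)*z + 3 = (B*(-5 + z))*z + 3 = B*z*(-5 + z) + 3 = 3 + B*z*(-5 + z))
c(v) = 4*√2*√v (c(v) = 4*√(v + v) = 4*√(2*v) = 4*(√2*√v) = 4*√2*√v)
K(s(6), -2)*c(O(13)) = (3 - 1*(-2)² - 5*(-1)*(-2))*(4*√2*√(-5)) = (3 - 1*4 - 10)*(4*√2*(I*√5)) = (3 - 4 - 10)*(4*I*√10) = -44*I*√10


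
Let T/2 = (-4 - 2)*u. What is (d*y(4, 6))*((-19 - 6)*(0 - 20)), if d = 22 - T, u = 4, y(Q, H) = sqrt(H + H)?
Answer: 70000*sqrt(3) ≈ 1.2124e+5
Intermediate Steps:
y(Q, H) = sqrt(2)*sqrt(H) (y(Q, H) = sqrt(2*H) = sqrt(2)*sqrt(H))
T = -48 (T = 2*((-4 - 2)*4) = 2*(-6*4) = 2*(-24) = -48)
d = 70 (d = 22 - 1*(-48) = 22 + 48 = 70)
(d*y(4, 6))*((-19 - 6)*(0 - 20)) = (70*(sqrt(2)*sqrt(6)))*((-19 - 6)*(0 - 20)) = (70*(2*sqrt(3)))*(-25*(-20)) = (140*sqrt(3))*500 = 70000*sqrt(3)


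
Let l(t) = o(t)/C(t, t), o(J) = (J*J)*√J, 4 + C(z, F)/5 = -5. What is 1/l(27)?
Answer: -5*√3/729 ≈ -0.011880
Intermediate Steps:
C(z, F) = -45 (C(z, F) = -20 + 5*(-5) = -20 - 25 = -45)
o(J) = J^(5/2) (o(J) = J²*√J = J^(5/2))
l(t) = -t^(5/2)/45 (l(t) = t^(5/2)/(-45) = t^(5/2)*(-1/45) = -t^(5/2)/45)
1/l(27) = 1/(-243*√3/5) = -5*√3/729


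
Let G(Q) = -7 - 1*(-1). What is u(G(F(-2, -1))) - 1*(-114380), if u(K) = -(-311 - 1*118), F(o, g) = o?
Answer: 114809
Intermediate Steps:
G(Q) = -6 (G(Q) = -7 + 1 = -6)
u(K) = 429 (u(K) = -(-311 - 118) = -1*(-429) = 429)
u(G(F(-2, -1))) - 1*(-114380) = 429 - 1*(-114380) = 429 + 114380 = 114809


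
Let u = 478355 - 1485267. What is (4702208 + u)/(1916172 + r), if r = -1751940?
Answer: 461912/20529 ≈ 22.500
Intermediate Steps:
u = -1006912
(4702208 + u)/(1916172 + r) = (4702208 - 1006912)/(1916172 - 1751940) = 3695296/164232 = 3695296*(1/164232) = 461912/20529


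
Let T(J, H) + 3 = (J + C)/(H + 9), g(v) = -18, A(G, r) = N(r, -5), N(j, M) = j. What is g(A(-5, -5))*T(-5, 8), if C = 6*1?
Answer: 900/17 ≈ 52.941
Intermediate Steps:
C = 6
A(G, r) = r
T(J, H) = -3 + (6 + J)/(9 + H) (T(J, H) = -3 + (J + 6)/(H + 9) = -3 + (6 + J)/(9 + H))
g(A(-5, -5))*T(-5, 8) = -18*(-21 - 5 - 3*8)/(9 + 8) = -18*(-21 - 5 - 24)/17 = -18*(-50)/17 = -18*(-50/17) = 900/17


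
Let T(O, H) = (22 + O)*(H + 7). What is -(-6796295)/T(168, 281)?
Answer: 1359259/10944 ≈ 124.20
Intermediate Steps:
T(O, H) = (7 + H)*(22 + O) (T(O, H) = (22 + O)*(7 + H) = (7 + H)*(22 + O))
-(-6796295)/T(168, 281) = -(-6796295)/(154 + 7*168 + 22*281 + 281*168) = -(-6796295)/(154 + 1176 + 6182 + 47208) = -(-6796295)/54720 = -55*(-123569/54720) = 1359259/10944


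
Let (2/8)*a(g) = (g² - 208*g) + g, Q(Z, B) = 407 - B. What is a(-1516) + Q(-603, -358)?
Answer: 10449037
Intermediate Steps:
a(g) = -828*g + 4*g² (a(g) = 4*((g² - 208*g) + g) = 4*(g² - 207*g) = -828*g + 4*g²)
a(-1516) + Q(-603, -358) = 4*(-1516)*(-207 - 1516) + (407 - 1*(-358)) = 4*(-1516)*(-1723) + (407 + 358) = 10448272 + 765 = 10449037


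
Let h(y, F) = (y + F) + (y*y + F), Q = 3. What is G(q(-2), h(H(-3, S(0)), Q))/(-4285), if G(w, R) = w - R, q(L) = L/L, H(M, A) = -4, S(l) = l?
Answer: 17/4285 ≈ 0.0039673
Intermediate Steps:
q(L) = 1
h(y, F) = y + y² + 2*F (h(y, F) = (F + y) + (y² + F) = (F + y) + (F + y²) = y + y² + 2*F)
G(q(-2), h(H(-3, S(0)), Q))/(-4285) = (1 - (-4 + (-4)² + 2*3))/(-4285) = (1 - (-4 + 16 + 6))*(-1/4285) = (1 - 1*18)*(-1/4285) = (1 - 18)*(-1/4285) = -17*(-1/4285) = 17/4285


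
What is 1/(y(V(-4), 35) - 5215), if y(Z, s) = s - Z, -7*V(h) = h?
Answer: -7/36264 ≈ -0.00019303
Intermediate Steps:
V(h) = -h/7
1/(y(V(-4), 35) - 5215) = 1/((35 - (-1)*(-4)/7) - 5215) = 1/((35 - 1*4/7) - 5215) = 1/((35 - 4/7) - 5215) = 1/(241/7 - 5215) = 1/(-36264/7) = -7/36264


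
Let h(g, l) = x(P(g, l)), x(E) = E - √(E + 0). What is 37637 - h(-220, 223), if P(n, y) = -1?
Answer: 37638 + I ≈ 37638.0 + 1.0*I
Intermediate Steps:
x(E) = E - √E
h(g, l) = -1 - I (h(g, l) = -1 - √(-1) = -1 - I)
37637 - h(-220, 223) = 37637 - (-1 - I) = 37637 + (1 + I) = 37638 + I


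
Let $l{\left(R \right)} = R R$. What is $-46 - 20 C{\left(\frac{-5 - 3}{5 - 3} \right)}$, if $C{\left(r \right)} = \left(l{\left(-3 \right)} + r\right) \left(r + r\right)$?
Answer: $754$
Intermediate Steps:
$l{\left(R \right)} = R^{2}$
$C{\left(r \right)} = 2 r \left(9 + r\right)$ ($C{\left(r \right)} = \left(\left(-3\right)^{2} + r\right) \left(r + r\right) = \left(9 + r\right) 2 r = 2 r \left(9 + r\right)$)
$-46 - 20 C{\left(\frac{-5 - 3}{5 - 3} \right)} = -46 - 20 \cdot 2 \frac{-5 - 3}{5 - 3} \left(9 + \frac{-5 - 3}{5 - 3}\right) = -46 - 20 \cdot 2 \left(- \frac{8}{2}\right) \left(9 - \frac{8}{2}\right) = -46 - 20 \cdot 2 \left(\left(-8\right) \frac{1}{2}\right) \left(9 - 4\right) = -46 - 20 \cdot 2 \left(-4\right) \left(9 - 4\right) = -46 - 20 \cdot 2 \left(-4\right) 5 = -46 - -800 = -46 + 800 = 754$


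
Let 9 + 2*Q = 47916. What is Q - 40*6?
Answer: 47427/2 ≈ 23714.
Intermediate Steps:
Q = 47907/2 (Q = -9/2 + (½)*47916 = -9/2 + 23958 = 47907/2 ≈ 23954.)
Q - 40*6 = 47907/2 - 40*6 = 47907/2 - 1*240 = 47907/2 - 240 = 47427/2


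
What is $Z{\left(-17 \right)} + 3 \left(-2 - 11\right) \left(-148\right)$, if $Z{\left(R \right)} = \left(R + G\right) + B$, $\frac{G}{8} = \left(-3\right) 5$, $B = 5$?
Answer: $5640$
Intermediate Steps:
$G = -120$ ($G = 8 \left(\left(-3\right) 5\right) = 8 \left(-15\right) = -120$)
$Z{\left(R \right)} = -115 + R$ ($Z{\left(R \right)} = \left(R - 120\right) + 5 = \left(-120 + R\right) + 5 = -115 + R$)
$Z{\left(-17 \right)} + 3 \left(-2 - 11\right) \left(-148\right) = \left(-115 - 17\right) + 3 \left(-2 - 11\right) \left(-148\right) = -132 + 3 \left(-13\right) \left(-148\right) = -132 - -5772 = -132 + 5772 = 5640$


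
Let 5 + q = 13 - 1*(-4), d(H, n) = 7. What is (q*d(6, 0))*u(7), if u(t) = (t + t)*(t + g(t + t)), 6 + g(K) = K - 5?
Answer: 11760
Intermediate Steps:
g(K) = -11 + K (g(K) = -6 + (K - 5) = -6 + (-5 + K) = -11 + K)
q = 12 (q = -5 + (13 - 1*(-4)) = -5 + (13 + 4) = -5 + 17 = 12)
u(t) = 2*t*(-11 + 3*t) (u(t) = (t + t)*(t + (-11 + (t + t))) = (2*t)*(t + (-11 + 2*t)) = (2*t)*(-11 + 3*t) = 2*t*(-11 + 3*t))
(q*d(6, 0))*u(7) = (12*7)*(2*7*(-11 + 3*7)) = 84*(2*7*(-11 + 21)) = 84*(2*7*10) = 84*140 = 11760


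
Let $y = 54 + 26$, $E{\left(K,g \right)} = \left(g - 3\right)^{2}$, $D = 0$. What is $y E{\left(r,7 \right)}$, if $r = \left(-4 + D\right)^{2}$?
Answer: $1280$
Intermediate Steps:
$r = 16$ ($r = \left(-4 + 0\right)^{2} = \left(-4\right)^{2} = 16$)
$E{\left(K,g \right)} = \left(-3 + g\right)^{2}$
$y = 80$
$y E{\left(r,7 \right)} = 80 \left(-3 + 7\right)^{2} = 80 \cdot 4^{2} = 80 \cdot 16 = 1280$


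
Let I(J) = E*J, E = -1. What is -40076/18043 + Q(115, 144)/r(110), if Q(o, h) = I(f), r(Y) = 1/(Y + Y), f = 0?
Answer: -40076/18043 ≈ -2.2211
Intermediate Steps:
I(J) = -J
r(Y) = 1/(2*Y)
Q(o, h) = 0 (Q(o, h) = -1*0 = 0)
-40076/18043 + Q(115, 144)/r(110) = -40076/18043 + 0/(((1/2)/110)) = -40076*1/18043 + 0/(((1/2)*(1/110))) = -40076/18043 + 0/(1/220) = -40076/18043 + 0*220 = -40076/18043 + 0 = -40076/18043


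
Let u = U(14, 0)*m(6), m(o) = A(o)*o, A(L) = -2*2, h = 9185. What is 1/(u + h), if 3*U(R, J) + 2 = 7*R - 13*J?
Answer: 1/8417 ≈ 0.00011881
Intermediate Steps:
A(L) = -4
U(R, J) = -⅔ - 13*J/3 + 7*R/3 (U(R, J) = -⅔ + (7*R - 13*J)/3 = -⅔ + (-13*J + 7*R)/3 = -⅔ + (-13*J/3 + 7*R/3) = -⅔ - 13*J/3 + 7*R/3)
m(o) = -4*o
u = -768 (u = (-⅔ - 13/3*0 + (7/3)*14)*(-4*6) = (-⅔ + 0 + 98/3)*(-24) = 32*(-24) = -768)
1/(u + h) = 1/(-768 + 9185) = 1/8417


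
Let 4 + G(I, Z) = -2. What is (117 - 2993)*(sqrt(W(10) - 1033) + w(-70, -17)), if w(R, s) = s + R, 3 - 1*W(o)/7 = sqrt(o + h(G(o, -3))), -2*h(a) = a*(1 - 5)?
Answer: 250212 - 2876*sqrt(-1012 - 7*I*sqrt(2)) ≈ 2.4976e+5 + 91492.0*I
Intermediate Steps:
G(I, Z) = -6 (G(I, Z) = -4 - 2 = -6)
h(a) = 2*a (h(a) = -a*(1 - 5)/2 = -a*(-4)/2 = -(-2)*a = 2*a)
W(o) = 21 - 7*sqrt(-12 + o) (W(o) = 21 - 7*sqrt(o + 2*(-6)) = 21 - 7*sqrt(o - 12) = 21 - 7*sqrt(-12 + o))
w(R, s) = R + s
(117 - 2993)*(sqrt(W(10) - 1033) + w(-70, -17)) = (117 - 2993)*(sqrt((21 - 7*sqrt(-12 + 10)) - 1033) + (-70 - 17)) = -2876*(sqrt((21 - 7*I*sqrt(2)) - 1033) - 87) = -2876*(sqrt(-1012 - 7*I*sqrt(2)) - 87) = -2876*(-87 + sqrt(-1012 - 7*I*sqrt(2))) = 250212 - 2876*sqrt(-1012 - 7*I*sqrt(2))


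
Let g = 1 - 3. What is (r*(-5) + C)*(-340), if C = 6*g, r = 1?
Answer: 5780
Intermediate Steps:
g = -2
C = -12 (C = 6*(-2) = -12)
(r*(-5) + C)*(-340) = (1*(-5) - 12)*(-340) = (-5 - 12)*(-340) = -17*(-340) = 5780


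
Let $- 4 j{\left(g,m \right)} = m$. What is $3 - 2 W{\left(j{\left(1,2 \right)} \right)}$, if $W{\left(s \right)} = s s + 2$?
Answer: $- \frac{3}{2} \approx -1.5$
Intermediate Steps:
$j{\left(g,m \right)} = - \frac{m}{4}$
$W{\left(s \right)} = 2 + s^{2}$ ($W{\left(s \right)} = s^{2} + 2 = 2 + s^{2}$)
$3 - 2 W{\left(j{\left(1,2 \right)} \right)} = 3 - 2 \left(2 + \left(\left(- \frac{1}{4}\right) 2\right)^{2}\right) = 3 - 2 \left(2 + \left(- \frac{1}{2}\right)^{2}\right) = 3 - 2 \left(2 + \frac{1}{4}\right) = 3 - \frac{9}{2} = - \frac{3}{2}$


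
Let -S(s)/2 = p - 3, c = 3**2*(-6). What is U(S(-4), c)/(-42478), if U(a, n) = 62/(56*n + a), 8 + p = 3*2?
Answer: 31/64014346 ≈ 4.8427e-7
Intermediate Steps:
p = -2 (p = -8 + 3*2 = -8 + 6 = -2)
c = -54 (c = 9*(-6) = -54)
S(s) = 10 (S(s) = -2*(-2 - 3) = -2*(-5) = 10)
U(a, n) = 62/(a + 56*n)
U(S(-4), c)/(-42478) = (62/(10 + 56*(-54)))/(-42478) = (62/(10 - 3024))*(-1/42478) = (62/(-3014))*(-1/42478) = (62*(-1/3014))*(-1/42478) = -31/1507*(-1/42478) = 31/64014346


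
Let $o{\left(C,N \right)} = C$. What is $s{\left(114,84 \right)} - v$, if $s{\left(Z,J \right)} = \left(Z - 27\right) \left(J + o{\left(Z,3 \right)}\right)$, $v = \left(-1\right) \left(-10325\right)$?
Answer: $6901$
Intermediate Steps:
$v = 10325$
$s{\left(Z,J \right)} = \left(-27 + Z\right) \left(J + Z\right)$ ($s{\left(Z,J \right)} = \left(Z - 27\right) \left(J + Z\right) = \left(-27 + Z\right) \left(J + Z\right)$)
$s{\left(114,84 \right)} - v = \left(114^{2} - 2268 - 3078 + 84 \cdot 114\right) - 10325 = \left(12996 - 2268 - 3078 + 9576\right) - 10325 = 17226 - 10325 = 6901$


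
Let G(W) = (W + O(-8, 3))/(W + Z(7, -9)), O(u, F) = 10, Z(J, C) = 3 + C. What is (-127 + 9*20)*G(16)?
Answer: 689/5 ≈ 137.80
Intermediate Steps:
G(W) = (10 + W)/(-6 + W) (G(W) = (W + 10)/(W + (3 - 9)) = (10 + W)/(W - 6) = (10 + W)/(-6 + W))
(-127 + 9*20)*G(16) = (-127 + 9*20)*((10 + 16)/(-6 + 16)) = (-127 + 180)*(26/10) = 53*((⅒)*26) = 53*(13/5) = 689/5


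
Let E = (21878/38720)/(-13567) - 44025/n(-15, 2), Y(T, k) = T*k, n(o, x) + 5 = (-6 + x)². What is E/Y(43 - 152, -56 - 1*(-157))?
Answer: 1051225438939/2891592234080 ≈ 0.36355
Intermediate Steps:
n(o, x) = -5 + (-6 + x)²
E = -1051225438939/262657120 (E = (21878/38720)/(-13567) - 44025/(-5 + (-6 + 2)²) = (21878*(1/38720))*(-1/13567) - 44025/(-5 + (-4)²) = (10939/19360)*(-1/13567) - 44025/(-5 + 16) = -10939/262657120 - 44025/11 = -1051225438939/262657120 ≈ -4002.3)
E/Y(43 - 152, -56 - 1*(-157)) = -1051225438939*1/((-56 - 1*(-157))*(43 - 152))/262657120 = -1051225438939*(-1/(109*(-56 + 157)))/262657120 = -1051225438939/(262657120*((-109*101))) = -1051225438939/262657120/(-11009) = -1051225438939/262657120*(-1/11009) = 1051225438939/2891592234080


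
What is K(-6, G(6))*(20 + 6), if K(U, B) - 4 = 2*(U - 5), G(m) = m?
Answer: -468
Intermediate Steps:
K(U, B) = -6 + 2*U (K(U, B) = 4 + 2*(U - 5) = 4 + 2*(-5 + U) = 4 + (-10 + 2*U) = -6 + 2*U)
K(-6, G(6))*(20 + 6) = (-6 + 2*(-6))*(20 + 6) = (-6 - 12)*26 = -18*26 = -468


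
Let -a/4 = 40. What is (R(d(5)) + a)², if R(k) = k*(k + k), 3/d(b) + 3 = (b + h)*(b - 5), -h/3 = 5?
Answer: 24964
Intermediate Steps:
h = -15 (h = -3*5 = -15)
a = -160 (a = -4*40 = -160)
d(b) = 3/(-3 + (-15 + b)*(-5 + b)) (d(b) = 3/(-3 + (b - 15)*(b - 5)) = 3/(-3 + (-15 + b)*(-5 + b)))
R(k) = 2*k² (R(k) = k*(2*k) = 2*k²)
(R(d(5)) + a)² = (2*(3/(72 + 5² - 20*5))² - 160)² = (2*(3/(72 + 25 - 100))² - 160)² = (2*(3/(-3))² - 160)² = (2*(3*(-⅓))² - 160)² = (2*(-1)² - 160)² = (2*1 - 160)² = (2 - 160)² = (-158)² = 24964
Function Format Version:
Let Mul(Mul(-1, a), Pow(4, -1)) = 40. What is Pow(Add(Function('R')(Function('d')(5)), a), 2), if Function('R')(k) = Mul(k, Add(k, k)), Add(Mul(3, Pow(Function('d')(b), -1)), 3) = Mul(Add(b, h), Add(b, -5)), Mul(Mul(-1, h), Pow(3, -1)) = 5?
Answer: 24964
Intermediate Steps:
h = -15 (h = Mul(-3, 5) = -15)
a = -160 (a = Mul(-4, 40) = -160)
Function('d')(b) = Mul(3, Pow(Add(-3, Mul(Add(-15, b), Add(-5, b))), -1)) (Function('d')(b) = Mul(3, Pow(Add(-3, Mul(Add(b, -15), Add(b, -5))), -1)) = Mul(3, Pow(Add(-3, Mul(Add(-15, b), Add(-5, b))), -1)))
Function('R')(k) = Mul(2, Pow(k, 2)) (Function('R')(k) = Mul(k, Mul(2, k)) = Mul(2, Pow(k, 2)))
Pow(Add(Function('R')(Function('d')(5)), a), 2) = Pow(Add(Mul(2, Pow(Mul(3, Pow(Add(72, Pow(5, 2), Mul(-20, 5)), -1)), 2)), -160), 2) = Pow(Add(Mul(2, Pow(Mul(3, Pow(Add(72, 25, -100), -1)), 2)), -160), 2) = Pow(Add(Mul(2, Pow(Mul(3, Pow(-3, -1)), 2)), -160), 2) = Pow(Add(Mul(2, Pow(Mul(3, Rational(-1, 3)), 2)), -160), 2) = Pow(Add(Mul(2, Pow(-1, 2)), -160), 2) = Pow(Add(Mul(2, 1), -160), 2) = Pow(Add(2, -160), 2) = Pow(-158, 2) = 24964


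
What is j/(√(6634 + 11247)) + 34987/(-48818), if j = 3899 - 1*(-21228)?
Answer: -34987/48818 + 25127*√17881/17881 ≈ 187.19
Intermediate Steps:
j = 25127 (j = 3899 + 21228 = 25127)
j/(√(6634 + 11247)) + 34987/(-48818) = 25127/(√(6634 + 11247)) + 34987/(-48818) = 25127/(√17881) + 34987*(-1/48818) = 25127*(√17881/17881) - 34987/48818 = 25127*√17881/17881 - 34987/48818 = -34987/48818 + 25127*√17881/17881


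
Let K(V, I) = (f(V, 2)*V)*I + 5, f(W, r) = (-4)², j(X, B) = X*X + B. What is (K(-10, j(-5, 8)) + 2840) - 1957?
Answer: -4392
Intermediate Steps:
j(X, B) = B + X² (j(X, B) = X² + B = B + X²)
f(W, r) = 16
K(V, I) = 5 + 16*I*V (K(V, I) = (16*V)*I + 5 = 16*I*V + 5 = 5 + 16*I*V)
(K(-10, j(-5, 8)) + 2840) - 1957 = ((5 + 16*(8 + (-5)²)*(-10)) + 2840) - 1957 = ((5 + 16*(8 + 25)*(-10)) + 2840) - 1957 = ((5 + 16*33*(-10)) + 2840) - 1957 = ((5 - 5280) + 2840) - 1957 = (-5275 + 2840) - 1957 = -2435 - 1957 = -4392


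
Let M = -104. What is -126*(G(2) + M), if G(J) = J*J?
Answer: 12600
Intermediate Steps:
G(J) = J²
-126*(G(2) + M) = -126*(2² - 104) = -126*(4 - 104) = -126*(-100) = 12600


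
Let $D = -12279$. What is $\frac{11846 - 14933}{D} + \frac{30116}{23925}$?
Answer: $\frac{147883613}{97925025} \approx 1.5102$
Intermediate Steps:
$\frac{11846 - 14933}{D} + \frac{30116}{23925} = \frac{11846 - 14933}{-12279} + \frac{30116}{23925} = \left(-3087\right) \left(- \frac{1}{12279}\right) + 30116 \cdot \frac{1}{23925} = \frac{1029}{4093} + \frac{30116}{23925} = \frac{147883613}{97925025}$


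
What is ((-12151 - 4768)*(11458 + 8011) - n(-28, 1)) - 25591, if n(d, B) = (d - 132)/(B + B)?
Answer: -329421522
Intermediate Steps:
n(d, B) = (-132 + d)/(2*B) (n(d, B) = (-132 + d)/((2*B)) = (-132 + d)*(1/(2*B)) = (-132 + d)/(2*B))
((-12151 - 4768)*(11458 + 8011) - n(-28, 1)) - 25591 = ((-12151 - 4768)*(11458 + 8011) - (-132 - 28)/(2*1)) - 25591 = (-16919*19469 - (-160)/2) - 25591 = (-329396011 - 1*(-80)) - 25591 = (-329396011 + 80) - 25591 = -329395931 - 25591 = -329421522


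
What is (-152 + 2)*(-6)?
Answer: 900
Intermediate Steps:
(-152 + 2)*(-6) = -150*(-6) = 900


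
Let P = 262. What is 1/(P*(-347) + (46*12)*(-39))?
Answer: -1/112442 ≈ -8.8935e-6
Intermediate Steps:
1/(P*(-347) + (46*12)*(-39)) = 1/(262*(-347) + (46*12)*(-39)) = 1/(-90914 + 552*(-39)) = 1/(-90914 - 21528) = 1/(-112442) = -1/112442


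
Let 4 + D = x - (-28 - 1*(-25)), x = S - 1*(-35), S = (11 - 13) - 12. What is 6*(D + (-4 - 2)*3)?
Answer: 12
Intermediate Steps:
S = -14 (S = -2 - 12 = -14)
x = 21 (x = -14 - 1*(-35) = -14 + 35 = 21)
D = 20 (D = -4 + (21 - (-28 - 1*(-25))) = -4 + (21 - (-28 + 25)) = -4 + (21 - 1*(-3)) = -4 + (21 + 3) = -4 + 24 = 20)
6*(D + (-4 - 2)*3) = 6*(20 + (-4 - 2)*3) = 6*(20 - 6*3) = 6*(20 - 18) = 6*2 = 12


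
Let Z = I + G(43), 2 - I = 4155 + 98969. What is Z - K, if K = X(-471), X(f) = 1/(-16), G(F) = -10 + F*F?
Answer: -1620527/16 ≈ -1.0128e+5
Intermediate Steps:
I = -103122 (I = 2 - (4155 + 98969) = 2 - 1*103124 = 2 - 103124 = -103122)
G(F) = -10 + F²
X(f) = -1/16
Z = -101283 (Z = -103122 + (-10 + 43²) = -103122 + (-10 + 1849) = -103122 + 1839 = -101283)
K = -1/16 ≈ -0.062500
Z - K = -101283 - 1*(-1/16) = -101283 + 1/16 = -1620527/16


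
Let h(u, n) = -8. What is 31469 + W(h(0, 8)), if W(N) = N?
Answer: 31461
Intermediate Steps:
31469 + W(h(0, 8)) = 31469 - 8 = 31461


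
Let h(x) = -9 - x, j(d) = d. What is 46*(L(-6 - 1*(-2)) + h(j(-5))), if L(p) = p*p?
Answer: 552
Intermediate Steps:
L(p) = p²
46*(L(-6 - 1*(-2)) + h(j(-5))) = 46*((-6 - 1*(-2))² + (-9 - 1*(-5))) = 46*((-6 + 2)² + (-9 + 5)) = 46*((-4)² - 4) = 46*(16 - 4) = 46*12 = 552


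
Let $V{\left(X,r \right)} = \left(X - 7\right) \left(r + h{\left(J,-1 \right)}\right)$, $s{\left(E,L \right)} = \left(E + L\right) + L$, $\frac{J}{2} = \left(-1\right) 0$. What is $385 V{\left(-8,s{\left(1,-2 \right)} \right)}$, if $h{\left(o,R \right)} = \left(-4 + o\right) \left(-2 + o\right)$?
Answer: $-28875$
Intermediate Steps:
$J = 0$ ($J = 2 \left(\left(-1\right) 0\right) = 2 \cdot 0 = 0$)
$s{\left(E,L \right)} = E + 2 L$
$V{\left(X,r \right)} = \left(-7 + X\right) \left(8 + r\right)$ ($V{\left(X,r \right)} = \left(X - 7\right) \left(r + \left(8 + 0^{2} - 0\right)\right) = \left(-7 + X\right) \left(r + \left(8 + 0 + 0\right)\right) = \left(-7 + X\right) \left(r + 8\right) = \left(-7 + X\right) \left(8 + r\right)$)
$385 V{\left(-8,s{\left(1,-2 \right)} \right)} = 385 \left(-56 - 7 \left(1 + 2 \left(-2\right)\right) + 8 \left(-8\right) - 8 \left(1 + 2 \left(-2\right)\right)\right) = 385 \left(-56 - 7 \left(1 - 4\right) - 64 - 8 \left(1 - 4\right)\right) = 385 \left(-56 - -21 - 64 - -24\right) = 385 \left(-56 + 21 - 64 + 24\right) = 385 \left(-75\right) = -28875$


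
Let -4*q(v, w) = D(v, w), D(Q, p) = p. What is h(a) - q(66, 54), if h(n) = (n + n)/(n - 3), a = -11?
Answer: 211/14 ≈ 15.071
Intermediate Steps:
q(v, w) = -w/4
h(n) = 2*n/(-3 + n) (h(n) = (2*n)/(-3 + n) = 2*n/(-3 + n))
h(a) - q(66, 54) = 2*(-11)/(-3 - 11) - (-1)*54/4 = 2*(-11)/(-14) - 1*(-27/2) = 2*(-11)*(-1/14) + 27/2 = 11/7 + 27/2 = 211/14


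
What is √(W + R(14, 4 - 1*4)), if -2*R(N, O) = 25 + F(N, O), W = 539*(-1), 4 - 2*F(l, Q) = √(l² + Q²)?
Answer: 3*I*√61 ≈ 23.431*I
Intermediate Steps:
F(l, Q) = 2 - √(Q² + l²)/2 (F(l, Q) = 2 - √(l² + Q²)/2 = 2 - √(Q² + l²)/2)
W = -539
R(N, O) = -27/2 + √(N² + O²)/4 (R(N, O) = -(25 + (2 - √(O² + N²)/2))/2 = -(25 + (2 - √(N² + O²)/2))/2 = -(27 - √(N² + O²)/2)/2 = -27/2 + √(N² + O²)/4)
√(W + R(14, 4 - 1*4)) = √(-539 + (-27/2 + √(14² + (4 - 1*4)²)/4)) = √(-539 + (-27/2 + √(196 + (4 - 4)²)/4)) = √(-539 + (-27/2 + √(196 + 0²)/4)) = √(-539 + (-27/2 + √(196 + 0)/4)) = √(-539 + (-27/2 + √196/4)) = √(-539 + (-27/2 + (¼)*14)) = √(-539 + (-27/2 + 7/2)) = √(-539 - 10) = √(-549) = 3*I*√61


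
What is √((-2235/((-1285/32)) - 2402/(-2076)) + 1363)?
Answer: √101039827854522/266766 ≈ 37.680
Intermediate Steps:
√((-2235/((-1285/32)) - 2402/(-2076)) + 1363) = √((-2235/((-1285*1/32)) - 2402*(-1/2076)) + 1363) = √((-2235/(-1285/32) + 1201/1038) + 1363) = √((-2235*(-32/1285) + 1201/1038) + 1363) = √((14304/257 + 1201/1038) + 1363) = √(15156209/266766 + 1363) = √(378758267/266766) = √101039827854522/266766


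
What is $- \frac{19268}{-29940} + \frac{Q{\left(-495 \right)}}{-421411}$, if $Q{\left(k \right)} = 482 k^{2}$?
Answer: $- \frac{881963907463}{3154261335} \approx -279.61$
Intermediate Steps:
$- \frac{19268}{-29940} + \frac{Q{\left(-495 \right)}}{-421411} = - \frac{19268}{-29940} + \frac{482 \left(-495\right)^{2}}{-421411} = \left(-19268\right) \left(- \frac{1}{29940}\right) + 482 \cdot 245025 \left(- \frac{1}{421411}\right) = \frac{4817}{7485} + 118102050 \left(- \frac{1}{421411}\right) = \frac{4817}{7485} - \frac{118102050}{421411} = - \frac{881963907463}{3154261335}$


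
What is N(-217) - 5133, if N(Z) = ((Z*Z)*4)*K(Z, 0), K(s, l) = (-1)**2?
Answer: 183223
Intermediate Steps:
K(s, l) = 1
N(Z) = 4*Z**2 (N(Z) = ((Z*Z)*4)*1 = (Z**2*4)*1 = (4*Z**2)*1 = 4*Z**2)
N(-217) - 5133 = 4*(-217)**2 - 5133 = 4*47089 - 5133 = 188356 - 5133 = 183223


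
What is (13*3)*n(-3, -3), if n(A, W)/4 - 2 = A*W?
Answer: 1716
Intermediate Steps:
n(A, W) = 8 + 4*A*W (n(A, W) = 8 + 4*(A*W) = 8 + 4*A*W)
(13*3)*n(-3, -3) = (13*3)*(8 + 4*(-3)*(-3)) = 39*(8 + 36) = 39*44 = 1716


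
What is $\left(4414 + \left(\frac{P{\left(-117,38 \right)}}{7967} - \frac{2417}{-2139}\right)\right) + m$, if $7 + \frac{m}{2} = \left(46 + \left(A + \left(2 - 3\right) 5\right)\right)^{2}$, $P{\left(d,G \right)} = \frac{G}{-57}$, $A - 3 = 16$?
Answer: $\frac{2125802641}{183241} \approx 11601.0$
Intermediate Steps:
$A = 19$ ($A = 3 + 16 = 19$)
$P{\left(d,G \right)} = - \frac{G}{57}$ ($P{\left(d,G \right)} = G \left(- \frac{1}{57}\right) = - \frac{G}{57}$)
$m = 7186$ ($m = -14 + 2 \left(46 + \left(19 + \left(2 - 3\right) 5\right)\right)^{2} = -14 + 2 \left(46 + \left(19 - 5\right)\right)^{2} = -14 + 2 \left(46 + 14\right)^{2} = -14 + 2 \cdot 60^{2} = -14 + 2 \cdot 3600 = -14 + 7200 = 7186$)
$\left(4414 + \left(\frac{P{\left(-117,38 \right)}}{7967} - \frac{2417}{-2139}\right)\right) + m = \left(4414 + \left(\frac{\left(- \frac{1}{57}\right) 38}{7967} - \frac{2417}{-2139}\right)\right) + 7186 = \left(4414 - - \frac{207041}{183241}\right) + 7186 = \left(4414 + \left(- \frac{2}{23901} + \frac{2417}{2139}\right)\right) + 7186 = \left(4414 + \frac{207041}{183241}\right) + 7186 = \frac{809032815}{183241} + 7186 = \frac{2125802641}{183241}$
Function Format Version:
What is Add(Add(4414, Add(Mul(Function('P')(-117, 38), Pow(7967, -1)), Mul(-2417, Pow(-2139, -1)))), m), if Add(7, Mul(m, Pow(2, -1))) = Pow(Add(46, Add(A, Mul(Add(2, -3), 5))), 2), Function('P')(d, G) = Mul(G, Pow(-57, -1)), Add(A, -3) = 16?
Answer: Rational(2125802641, 183241) ≈ 11601.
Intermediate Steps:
A = 19 (A = Add(3, 16) = 19)
Function('P')(d, G) = Mul(Rational(-1, 57), G) (Function('P')(d, G) = Mul(G, Rational(-1, 57)) = Mul(Rational(-1, 57), G))
m = 7186 (m = Add(-14, Mul(2, Pow(Add(46, Add(19, Mul(Add(2, -3), 5))), 2))) = Add(-14, Mul(2, Pow(Add(46, Add(19, Mul(-1, 5))), 2))) = Add(-14, Mul(2, Pow(Add(46, Add(19, -5)), 2))) = Add(-14, Mul(2, Pow(Add(46, 14), 2))) = Add(-14, Mul(2, Pow(60, 2))) = Add(-14, Mul(2, 3600)) = Add(-14, 7200) = 7186)
Add(Add(4414, Add(Mul(Function('P')(-117, 38), Pow(7967, -1)), Mul(-2417, Pow(-2139, -1)))), m) = Add(Add(4414, Add(Mul(Mul(Rational(-1, 57), 38), Pow(7967, -1)), Mul(-2417, Pow(-2139, -1)))), 7186) = Add(Add(4414, Add(Mul(Rational(-2, 3), Rational(1, 7967)), Mul(-2417, Rational(-1, 2139)))), 7186) = Add(Add(4414, Add(Rational(-2, 23901), Rational(2417, 2139))), 7186) = Add(Add(4414, Rational(207041, 183241)), 7186) = Add(Rational(809032815, 183241), 7186) = Rational(2125802641, 183241)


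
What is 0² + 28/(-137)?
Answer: -28/137 ≈ -0.20438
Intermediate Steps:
0² + 28/(-137) = 0 + 28*(-1/137) = 0 - 28/137 = -28/137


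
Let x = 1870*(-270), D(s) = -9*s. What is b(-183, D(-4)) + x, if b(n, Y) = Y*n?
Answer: -511488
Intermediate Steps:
x = -504900
b(-183, D(-4)) + x = -9*(-4)*(-183) - 504900 = 36*(-183) - 504900 = -6588 - 504900 = -511488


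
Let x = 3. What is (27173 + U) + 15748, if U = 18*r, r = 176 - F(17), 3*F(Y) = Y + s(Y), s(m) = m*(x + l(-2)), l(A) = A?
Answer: 45885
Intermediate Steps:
s(m) = m (s(m) = m*(3 - 2) = m*1 = m)
F(Y) = 2*Y/3 (F(Y) = (Y + Y)/3 = (2*Y)/3 = 2*Y/3)
r = 494/3 (r = 176 - 2*17/3 = 176 - 1*34/3 = 176 - 34/3 = 494/3 ≈ 164.67)
U = 2964 (U = 18*(494/3) = 2964)
(27173 + U) + 15748 = (27173 + 2964) + 15748 = 30137 + 15748 = 45885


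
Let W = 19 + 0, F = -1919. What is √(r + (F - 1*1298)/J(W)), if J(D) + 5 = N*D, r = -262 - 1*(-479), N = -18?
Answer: 6*√756807/347 ≈ 15.042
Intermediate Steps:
W = 19
r = 217 (r = -262 + 479 = 217)
J(D) = -5 - 18*D
√(r + (F - 1*1298)/J(W)) = √(217 + (-1919 - 1*1298)/(-5 - 18*19)) = √(217 + (-1919 - 1298)/(-5 - 342)) = √(217 - 3217/(-347)) = √(217 - 3217*(-1/347)) = √(217 + 3217/347) = √(78516/347) = 6*√756807/347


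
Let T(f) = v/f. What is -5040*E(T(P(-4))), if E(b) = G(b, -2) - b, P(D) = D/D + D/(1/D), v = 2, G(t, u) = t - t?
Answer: 10080/17 ≈ 592.94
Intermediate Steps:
G(t, u) = 0
P(D) = 1 + D² (P(D) = 1 + D*D = 1 + D²)
T(f) = 2/f
E(b) = -b (E(b) = 0 - b = -b)
-5040*E(T(P(-4))) = -(-5040)*2/(1 + (-4)²) = -(-5040)*2/(1 + 16) = -(-5040)*2/17 = -5040*(-2/17) = 10080/17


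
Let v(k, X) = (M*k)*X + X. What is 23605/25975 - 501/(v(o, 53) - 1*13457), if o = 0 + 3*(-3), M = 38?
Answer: 2019411/2183978 ≈ 0.92465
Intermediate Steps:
o = -9 (o = 0 - 9 = -9)
v(k, X) = X + 38*X*k (v(k, X) = (38*k)*X + X = 38*X*k + X = X + 38*X*k)
23605/25975 - 501/(v(o, 53) - 1*13457) = 23605/25975 - 501/(53*(1 + 38*(-9)) - 1*13457) = 23605*(1/25975) - 501/(53*(1 - 342) - 13457) = 4721/5195 - 501/(53*(-341) - 13457) = 4721/5195 - 501/(-18073 - 13457) = 4721/5195 - 501/(-31530) = 4721/5195 - 501*(-1/31530) = 4721/5195 + 167/10510 = 2019411/2183978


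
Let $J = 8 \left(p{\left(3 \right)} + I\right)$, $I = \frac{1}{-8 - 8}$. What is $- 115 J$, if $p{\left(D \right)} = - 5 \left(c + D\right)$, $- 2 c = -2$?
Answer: $\frac{36915}{2} \approx 18458.0$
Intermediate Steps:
$c = 1$ ($c = \left(- \frac{1}{2}\right) \left(-2\right) = 1$)
$p{\left(D \right)} = -5 - 5 D$ ($p{\left(D \right)} = - 5 \left(1 + D\right) = -5 - 5 D$)
$I = - \frac{1}{16}$ ($I = \frac{1}{-16} = - \frac{1}{16} \approx -0.0625$)
$J = - \frac{321}{2}$ ($J = 8 \left(\left(-5 - 15\right) - \frac{1}{16}\right) = 8 \left(-20 - \frac{1}{16}\right) = 8 \left(- \frac{321}{16}\right) = - \frac{321}{2} \approx -160.5$)
$- 115 J = \left(-115\right) \left(- \frac{321}{2}\right) = \frac{36915}{2}$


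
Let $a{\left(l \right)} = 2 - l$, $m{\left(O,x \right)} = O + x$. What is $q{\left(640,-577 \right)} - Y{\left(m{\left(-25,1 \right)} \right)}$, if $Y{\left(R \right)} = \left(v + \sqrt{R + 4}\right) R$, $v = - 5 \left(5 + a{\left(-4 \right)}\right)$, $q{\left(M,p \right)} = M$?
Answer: $-680 + 48 i \sqrt{5} \approx -680.0 + 107.33 i$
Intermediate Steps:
$v = -55$ ($v = - 5 \left(5 + \left(2 - -4\right)\right) = - 5 \left(5 + \left(2 + 4\right)\right) = - 5 \left(5 + 6\right) = \left(-5\right) 11 = -55$)
$Y{\left(R \right)} = R \left(-55 + \sqrt{4 + R}\right)$ ($Y{\left(R \right)} = \left(-55 + \sqrt{R + 4}\right) R = \left(-55 + \sqrt{4 + R}\right) R = R \left(-55 + \sqrt{4 + R}\right)$)
$q{\left(640,-577 \right)} - Y{\left(m{\left(-25,1 \right)} \right)} = 640 - \left(-25 + 1\right) \left(-55 + \sqrt{4 + \left(-25 + 1\right)}\right) = 640 - - 24 \left(-55 + \sqrt{4 - 24}\right) = 640 - - 24 \left(-55 + \sqrt{-20}\right) = 640 - - 24 \left(-55 + 2 i \sqrt{5}\right) = 640 - \left(1320 - 48 i \sqrt{5}\right) = -680 + 48 i \sqrt{5}$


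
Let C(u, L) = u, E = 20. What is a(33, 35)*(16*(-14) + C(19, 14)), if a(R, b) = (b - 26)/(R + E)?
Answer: -1845/53 ≈ -34.811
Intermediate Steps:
a(R, b) = (-26 + b)/(20 + R) (a(R, b) = (b - 26)/(R + 20) = (-26 + b)/(20 + R))
a(33, 35)*(16*(-14) + C(19, 14)) = ((-26 + 35)/(20 + 33))*(16*(-14) + 19) = (9/53)*(-224 + 19) = ((1/53)*9)*(-205) = (9/53)*(-205) = -1845/53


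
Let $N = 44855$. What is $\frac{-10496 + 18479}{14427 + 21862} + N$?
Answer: $\frac{1627751078}{36289} \approx 44855.0$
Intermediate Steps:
$\frac{-10496 + 18479}{14427 + 21862} + N = \frac{-10496 + 18479}{14427 + 21862} + 44855 = \frac{7983}{36289} + 44855 = \frac{1627751078}{36289}$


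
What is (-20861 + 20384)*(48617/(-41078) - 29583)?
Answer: 579678586407/41078 ≈ 1.4112e+7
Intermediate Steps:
(-20861 + 20384)*(48617/(-41078) - 29583) = -477*(48617*(-1/41078) - 29583) = -477*(-48617/41078 - 29583) = -477*(-1215259091/41078) = 579678586407/41078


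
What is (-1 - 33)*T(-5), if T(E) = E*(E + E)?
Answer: -1700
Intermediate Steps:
T(E) = 2*E² (T(E) = E*(2*E) = 2*E²)
(-1 - 33)*T(-5) = (-1 - 33)*(2*(-5)²) = -68*25 = -34*50 = -1700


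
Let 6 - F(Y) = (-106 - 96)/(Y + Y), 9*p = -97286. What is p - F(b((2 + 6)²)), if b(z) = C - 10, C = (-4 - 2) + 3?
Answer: -1264511/117 ≈ -10808.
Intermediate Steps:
C = -3 (C = -6 + 3 = -3)
b(z) = -13 (b(z) = -3 - 10 = -13)
p = -97286/9 (p = (⅑)*(-97286) = -97286/9 ≈ -10810.)
F(Y) = 6 + 101/Y (F(Y) = 6 - (-106 - 96)/(Y + Y) = 6 - (-202)/(2*Y) = 6 - (-202)*1/(2*Y) = 6 - (-101)/Y = 6 + 101/Y)
p - F(b((2 + 6)²)) = -97286/9 - (6 + 101/(-13)) = -97286/9 - (6 + 101*(-1/13)) = -97286/9 - (6 - 101/13) = -97286/9 - 1*(-23/13) = -97286/9 + 23/13 = -1264511/117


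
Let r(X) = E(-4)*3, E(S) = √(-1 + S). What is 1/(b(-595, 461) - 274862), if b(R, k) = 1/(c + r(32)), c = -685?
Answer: -42994830475/11817645156779607 + I*√5/11817645156779607 ≈ -3.6382e-6 + 1.8921e-16*I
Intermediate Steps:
r(X) = 3*I*√5 (r(X) = √(-1 - 4)*3 = √(-5)*3 = (I*√5)*3 = 3*I*√5)
b(R, k) = 1/(-685 + 3*I*√5)
1/(b(-595, 461) - 274862) = 1/((-137/93854 - 3*I*√5/469270) - 274862) = 1/(-25796898285/93854 - 3*I*√5/469270)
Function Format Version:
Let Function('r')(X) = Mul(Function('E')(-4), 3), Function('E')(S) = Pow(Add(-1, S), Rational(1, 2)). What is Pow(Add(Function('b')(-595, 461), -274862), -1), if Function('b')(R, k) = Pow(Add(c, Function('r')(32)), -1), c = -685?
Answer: Add(Rational(-42994830475, 11817645156779607), Mul(Rational(1, 11817645156779607), I, Pow(5, Rational(1, 2)))) ≈ Add(-3.6382e-6, Mul(1.8921e-16, I))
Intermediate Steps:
Function('r')(X) = Mul(3, I, Pow(5, Rational(1, 2))) (Function('r')(X) = Mul(Pow(Add(-1, -4), Rational(1, 2)), 3) = Mul(Pow(-5, Rational(1, 2)), 3) = Mul(Mul(I, Pow(5, Rational(1, 2))), 3) = Mul(3, I, Pow(5, Rational(1, 2))))
Function('b')(R, k) = Pow(Add(-685, Mul(3, I, Pow(5, Rational(1, 2)))), -1)
Pow(Add(Function('b')(-595, 461), -274862), -1) = Pow(Add(Add(Rational(-137, 93854), Mul(Rational(-3, 469270), I, Pow(5, Rational(1, 2)))), -274862), -1) = Pow(Add(Rational(-25796898285, 93854), Mul(Rational(-3, 469270), I, Pow(5, Rational(1, 2)))), -1)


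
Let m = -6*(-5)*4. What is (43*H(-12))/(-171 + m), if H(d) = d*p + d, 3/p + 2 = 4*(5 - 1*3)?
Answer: 258/17 ≈ 15.176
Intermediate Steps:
p = ½ (p = 3/(-2 + 4*(5 - 1*3)) = 3/(-2 + 4*(5 - 3)) = 3/(-2 + 4*2) = 3/(-2 + 8) = 3/6 = 3*(⅙) = ½ ≈ 0.50000)
m = 120 (m = -(-30)*4 = -1*(-120) = 120)
H(d) = 3*d/2 (H(d) = d*(½) + d = d/2 + d = 3*d/2)
(43*H(-12))/(-171 + m) = (43*((3/2)*(-12)))/(-171 + 120) = (43*(-18))/(-51) = -774*(-1/51) = 258/17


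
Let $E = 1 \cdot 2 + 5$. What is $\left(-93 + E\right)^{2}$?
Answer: $7396$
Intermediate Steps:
$E = 7$ ($E = 2 + 5 = 7$)
$\left(-93 + E\right)^{2} = \left(-93 + 7\right)^{2} = \left(-86\right)^{2} = 7396$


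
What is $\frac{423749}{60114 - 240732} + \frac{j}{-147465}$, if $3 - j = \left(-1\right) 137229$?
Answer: $- \frac{9697190629}{2959425930} \approx -3.2767$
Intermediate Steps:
$j = 137232$ ($j = 3 - \left(-1\right) 137229 = 3 - -137229 = 3 + 137229 = 137232$)
$\frac{423749}{60114 - 240732} + \frac{j}{-147465} = \frac{423749}{60114 - 240732} + \frac{137232}{-147465} = \frac{423749}{-180618} + 137232 \left(- \frac{1}{147465}\right) = 423749 \left(- \frac{1}{180618}\right) - \frac{15248}{16385} = - \frac{423749}{180618} - \frac{15248}{16385} = - \frac{9697190629}{2959425930}$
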